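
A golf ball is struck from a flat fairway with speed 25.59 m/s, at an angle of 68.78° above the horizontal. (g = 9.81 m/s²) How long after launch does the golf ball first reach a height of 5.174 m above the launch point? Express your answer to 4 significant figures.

0.2275 s

v_y0 = 25.59 sin 68.78° = 23.855 m/s.
Set y = v_y0 t − ½ g t² = 5.174: 4.905 t² − 23.855 t + 5.174 = 0.
t = [23.855 ± √(569.06 − 101.51)] / 9.81 = (23.855 ± 21.623) / 9.81, giving t = 0.2275 s or t = 4.636 s.
The golf ball is on the way up at the first time, so t = 0.2275 s.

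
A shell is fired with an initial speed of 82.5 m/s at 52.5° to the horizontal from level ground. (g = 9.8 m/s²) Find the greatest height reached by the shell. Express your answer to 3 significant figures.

Vertical component of launch velocity: v_y = 82.5 sin 52.5° = 65.45 m/s.
At the highest point the vertical velocity is zero, so v_y² = 2 g h_max.
h_max = (65.45)² / (2 × 9.8) = 4284 / 19.60 = 219 m.

219 m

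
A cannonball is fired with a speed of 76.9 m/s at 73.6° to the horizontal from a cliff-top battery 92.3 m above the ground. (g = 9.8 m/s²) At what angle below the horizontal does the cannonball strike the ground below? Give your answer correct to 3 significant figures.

v_x = 76.9 cos 73.6° = 21.71 m/s.
At impact |v_y| = √(v_y0² + 2 g h) = √(73.77² + 2×9.8×92.3) = 85.15 m/s.
Angle below horizontal = arctan(|v_y| / v_x) = arctan(85.15 / 21.71) = 75.7°.

75.7°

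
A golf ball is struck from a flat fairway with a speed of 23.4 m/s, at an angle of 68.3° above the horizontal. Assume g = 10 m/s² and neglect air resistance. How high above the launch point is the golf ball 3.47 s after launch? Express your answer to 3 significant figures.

v_y0 = 23.4 sin 68.3° = 21.74 m/s.
y(t) = v_y0 t − ½ g t² = 21.74×3.47 − 5.000×3.47² = 15.2 m.

15.2 m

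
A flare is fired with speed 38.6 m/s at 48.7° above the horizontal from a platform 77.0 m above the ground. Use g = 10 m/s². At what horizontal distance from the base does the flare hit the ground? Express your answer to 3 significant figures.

198 m

Components: v_x = 38.6 cos 48.7° = 25.48 m/s, v_y = 38.6 sin 48.7° = 29.00 m/s.
Vertical: 0 = 77.0 + 29.00 t − ½(10) t² ⇒ 5.000 t² − 29.00 t − 77.0 = 0.
t = [29.00 + √(841.0 + 1540)] / 10.00 = 7.780 s.
Horizontal: R = v_x · t = 25.48 × 7.780 = 198 m.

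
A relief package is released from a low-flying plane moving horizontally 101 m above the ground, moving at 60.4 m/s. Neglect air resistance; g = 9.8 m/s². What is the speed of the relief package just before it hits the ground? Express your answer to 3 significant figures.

Fall time: t = √(2 × 101 / 9.8) = 4.540 s.
At impact: v_x = 60.4 m/s (unchanged), v_y = g t = 9.8 × 4.540 = 44.49 m/s.
Speed = √(v_x² + v_y²) = √(3648 + 1979) = 75.0 m/s.

75.0 m/s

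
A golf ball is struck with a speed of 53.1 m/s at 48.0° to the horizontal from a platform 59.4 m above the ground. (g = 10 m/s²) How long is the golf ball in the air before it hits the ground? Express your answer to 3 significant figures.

Vertical component: v_y = 53.1 sin 48.0° = 39.46 m/s.
Taking up as positive with launch at y = 59.4 m, landing at y = 0: 0 = 59.4 + 39.46 t − ½(10) t².
Solving 5.000 t² − 39.46 t − 59.4 = 0 gives t = [39.46 + √(39.46² + 4·5.000·59.4)] / 10.00 = 9.19 s.

9.19 s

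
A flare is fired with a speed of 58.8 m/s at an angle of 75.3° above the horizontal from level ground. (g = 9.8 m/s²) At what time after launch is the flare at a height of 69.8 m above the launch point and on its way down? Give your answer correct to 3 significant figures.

10.2 s

v_y0 = 58.8 sin 75.3° = 56.88 m/s.
Set y = v_y0 t − ½ g t² = 69.8: 4.900 t² − 56.88 t + 69.8 = 0.
t = [56.88 ± √(3235 − 1368)] / 9.8 = (56.88 ± 43.21) / 9.8, giving t = 1.39 s or t = 10.2 s.
On the way down corresponds to the larger root: t = 10.2 s.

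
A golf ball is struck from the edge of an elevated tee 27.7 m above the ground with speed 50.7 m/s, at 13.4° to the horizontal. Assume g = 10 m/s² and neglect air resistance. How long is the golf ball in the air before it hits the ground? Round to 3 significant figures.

3.81 s

Vertical component: v_y = 50.7 sin 13.4° = 11.75 m/s.
Taking up as positive with launch at y = 27.7 m, landing at y = 0: 0 = 27.7 + 11.75 t − ½(10) t².
Solving 5.000 t² − 11.75 t − 27.7 = 0 gives t = [11.75 + √(11.75² + 4·5.000·27.7)] / 10.00 = 3.81 s.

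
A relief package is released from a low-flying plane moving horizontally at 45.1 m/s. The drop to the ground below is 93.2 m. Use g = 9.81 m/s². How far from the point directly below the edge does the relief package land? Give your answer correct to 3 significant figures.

197 m

Initial vertical velocity is zero, so the fall time comes from h = ½ g t²: t = √(2 × 93.2 / 9.81) = 4.359 s.
Horizontal motion is uniform at 45.1 m/s, so x = 45.1 × 4.359 = 197 m.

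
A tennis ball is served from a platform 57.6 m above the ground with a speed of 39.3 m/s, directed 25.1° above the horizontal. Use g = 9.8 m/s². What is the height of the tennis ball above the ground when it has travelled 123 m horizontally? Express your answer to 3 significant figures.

v_x = 39.3 cos 25.1° = 35.59 m/s, v_y0 = 39.3 sin 25.1° = 16.67 m/s.
Time to reach x = 123 m: t = x / v_x = 123 / 35.59 = 3.456 s.
y = 57.6 + v_y0 t − ½ g t² = 57.6 + 16.67×3.456 − 4.900×3.456² = 56.7 m.

56.7 m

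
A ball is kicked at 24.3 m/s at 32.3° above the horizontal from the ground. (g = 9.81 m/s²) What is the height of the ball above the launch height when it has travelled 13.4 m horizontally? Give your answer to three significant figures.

v_x = 24.3 cos 32.3° = 20.54 m/s, v_y0 = 24.3 sin 32.3° = 12.98 m/s.
Time to reach x = 13.4 m: t = x / v_x = 13.4 / 20.54 = 0.6524 s.
y = v_y0 t − ½ g t² = 12.98×0.6524 − 4.905×0.6524² = 6.38 m.

6.38 m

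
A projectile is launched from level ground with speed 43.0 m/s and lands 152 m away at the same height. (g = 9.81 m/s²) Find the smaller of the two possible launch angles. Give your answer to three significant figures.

Level-ground range: R = v₀² sin(2θ)/g ⇒ sin 2θ = R g / v₀² = 152×9.81/43.0² = 0.8064.
2θ = arcsin(0.8064) = 53.75° or 180° − 53.75° = 126.25°.
So θ = 26.9° or θ = 63.1°.

26.9°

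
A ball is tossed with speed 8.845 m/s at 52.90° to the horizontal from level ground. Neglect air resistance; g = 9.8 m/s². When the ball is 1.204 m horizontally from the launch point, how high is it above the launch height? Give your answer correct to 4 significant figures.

v_x = 8.845 cos 52.90° = 5.3354 m/s, v_y0 = 8.845 sin 52.90° = 7.0546 m/s.
Time to reach x = 1.204 m: t = x / v_x = 1.204 / 5.3354 = 0.22566 s.
y = v_y0 t − ½ g t² = 7.0546×0.22566 − 4.900×0.22566² = 1.342 m.

1.342 m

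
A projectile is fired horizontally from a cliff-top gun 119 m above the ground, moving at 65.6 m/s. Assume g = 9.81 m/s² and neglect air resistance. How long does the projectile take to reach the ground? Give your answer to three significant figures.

4.93 s

The horizontal speed doesn't affect the fall. With v_y0 = 0, h = ½ g t².
t = √(2 × 119 / 9.81) = √24.26 = 4.93 s.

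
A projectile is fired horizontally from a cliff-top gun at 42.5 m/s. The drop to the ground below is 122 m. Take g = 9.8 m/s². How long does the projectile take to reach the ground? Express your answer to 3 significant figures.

4.99 s

The horizontal speed doesn't affect the fall. With v_y0 = 0, h = ½ g t².
t = √(2 × 122 / 9.8) = √24.90 = 4.99 s.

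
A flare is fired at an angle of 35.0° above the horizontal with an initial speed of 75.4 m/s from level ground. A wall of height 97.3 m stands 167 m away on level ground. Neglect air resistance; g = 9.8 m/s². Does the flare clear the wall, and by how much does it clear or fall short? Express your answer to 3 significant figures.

v_x = 75.4 cos 35.0° = 61.76 m/s; v_y0 = 75.4 sin 35.0° = 43.25 m/s.
Time to reach the wall: t = 167 / 61.76 = 2.704 s.
Height at that point: y = 43.25×2.704 − 4.900×2.704² = 81.12 m.
That is 97.3 − 81.12 = 16.2 m below the top of the wall, so the flare does not clear it.

No — it falls 16.2 m short of clearing the wall.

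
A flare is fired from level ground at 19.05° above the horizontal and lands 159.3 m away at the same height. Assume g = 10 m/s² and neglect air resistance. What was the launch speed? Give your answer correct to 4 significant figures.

On level ground, R = v₀² sin(2θ) / g, so v₀ = √(R g / sin 2θ).
sin(2 × 19.05°) = 0.6170.
v₀ = √(159.3 × 10 / 0.6170) = √2581.8 = 50.81 m/s.

50.81 m/s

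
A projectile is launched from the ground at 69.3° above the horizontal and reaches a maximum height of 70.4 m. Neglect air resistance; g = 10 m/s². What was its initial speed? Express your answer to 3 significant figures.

At maximum height v_y = 0, so (v₀ sin θ)² = 2 g H.
v₀ sin 69.3° = √(2 × 10 × 70.4) = 37.52 m/s.
v₀ = 37.52 / sin 69.3° = 37.52 / 0.9354 = 40.1 m/s.

40.1 m/s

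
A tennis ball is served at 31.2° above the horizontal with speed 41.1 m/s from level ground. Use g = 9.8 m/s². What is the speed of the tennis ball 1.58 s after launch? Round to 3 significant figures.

35.6 m/s

v_x = 41.1 cos 31.2° = 35.16 m/s (constant).
v_y(t) = 41.1 sin 31.2° − g t = 21.29 − 9.8 × 1.58 = 5.806 m/s.
Speed = √(v_x² + v_y²) = √(1236 + 33.71) = 35.6 m/s.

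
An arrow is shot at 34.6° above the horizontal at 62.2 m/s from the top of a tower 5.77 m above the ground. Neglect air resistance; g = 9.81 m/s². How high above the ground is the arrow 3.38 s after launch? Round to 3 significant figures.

v_y0 = 62.2 sin 34.6° = 35.32 m/s.
y(t) = 5.77 + v_y0 t − ½ g t² = 5.77 + 35.32×3.38 − ½×9.81×3.38² = 69.1 m.

69.1 m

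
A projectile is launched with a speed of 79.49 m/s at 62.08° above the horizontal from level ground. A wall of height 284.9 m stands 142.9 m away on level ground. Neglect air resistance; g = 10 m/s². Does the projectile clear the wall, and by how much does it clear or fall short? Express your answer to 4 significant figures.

No — it falls 88.94 m short of clearing the wall.

v_x = 79.49 cos 62.08° = 37.220 m/s; v_y0 = 79.49 sin 62.08° = 70.238 m/s.
Time to reach the wall: t = 142.9 / 37.220 = 3.8393 s.
Height at that point: y = 70.238×3.8393 − 5.000×3.8393² = 195.96 m.
That is 284.9 − 195.96 = 88.94 m below the top of the wall, so the projectile does not clear it.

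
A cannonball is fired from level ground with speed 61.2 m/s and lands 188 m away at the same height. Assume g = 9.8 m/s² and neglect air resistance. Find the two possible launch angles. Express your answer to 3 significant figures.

Level-ground range: R = v₀² sin(2θ)/g ⇒ sin 2θ = R g / v₀² = 188×9.8/61.2² = 0.4919.
2θ = arcsin(0.4919) = 29.47° or 180° − 29.47° = 150.53°.
So θ = 14.7° or θ = 75.3°.

14.7° and 75.3°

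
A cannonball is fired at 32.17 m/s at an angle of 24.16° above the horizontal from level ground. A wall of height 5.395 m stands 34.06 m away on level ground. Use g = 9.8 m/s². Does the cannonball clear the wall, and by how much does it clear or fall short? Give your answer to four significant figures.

v_x = 32.17 cos 24.16° = 29.352 m/s; v_y0 = 32.17 sin 24.16° = 13.167 m/s.
Time to reach the wall: t = 34.06 / 29.352 = 1.1604 s.
Height at that point: y = 13.167×1.1604 − 4.900×1.1604² = 8.6810 m.
That is 8.6810 − 5.395 = 3.286 m above the top of the wall, so the cannonball clears it.

Yes — it clears the wall by 3.286 m.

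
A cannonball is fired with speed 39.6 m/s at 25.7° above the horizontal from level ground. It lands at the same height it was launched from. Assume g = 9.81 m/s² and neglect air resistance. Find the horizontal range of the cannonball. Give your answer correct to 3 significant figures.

125 m

For level ground, R = v₀² sin(2θ) / g.
sin(2 × 25.7°) = sin 51.40° = 0.7815.
R = (39.6)² × 0.7815 / 9.81 = 125 m.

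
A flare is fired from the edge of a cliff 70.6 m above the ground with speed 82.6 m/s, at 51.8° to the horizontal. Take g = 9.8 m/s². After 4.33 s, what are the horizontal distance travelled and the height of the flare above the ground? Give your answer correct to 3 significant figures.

x = 221 m, y = 260 m

v_x = 82.6 cos 51.8° = 51.08 m/s; v_y0 = 82.6 sin 51.8° = 64.91 m/s.
x = v_x t = 51.08 × 4.33 = 221 m.
y = 70.6 + v_y0 t − ½ g t² = 260 m.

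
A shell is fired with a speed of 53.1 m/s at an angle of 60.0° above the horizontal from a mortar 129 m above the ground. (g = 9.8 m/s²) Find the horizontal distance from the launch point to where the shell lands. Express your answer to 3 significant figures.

Components: v_x = 53.1 cos 60.0° = 26.55 m/s, v_y = 53.1 sin 60.0° = 45.99 m/s.
Vertical: 0 = 129 + 45.99 t − ½(9.8) t² ⇒ 4.900 t² − 45.99 t − 129 = 0.
t = [45.99 + √(2115 + 2528)] / 9.800 = 11.65 s.
Horizontal: R = v_x · t = 26.55 × 11.65 = 309 m.

309 m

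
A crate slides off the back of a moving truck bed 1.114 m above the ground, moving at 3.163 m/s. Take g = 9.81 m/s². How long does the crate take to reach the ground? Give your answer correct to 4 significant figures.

The horizontal speed doesn't affect the fall. With v_y0 = 0, h = ½ g t².
t = √(2 × 1.114 / 9.81) = √0.22712 = 0.4766 s.

0.4766 s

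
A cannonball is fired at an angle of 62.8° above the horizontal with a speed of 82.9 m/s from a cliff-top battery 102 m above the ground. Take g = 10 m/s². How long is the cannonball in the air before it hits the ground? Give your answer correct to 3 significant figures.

Vertical component: v_y = 82.9 sin 62.8° = 73.73 m/s.
Taking up as positive with launch at y = 102 m, landing at y = 0: 0 = 102 + 73.73 t − ½(10) t².
Solving 5.000 t² − 73.73 t − 102 = 0 gives t = [73.73 + √(73.73² + 4·5.000·102)] / 10.00 = 16.0 s.

16.0 s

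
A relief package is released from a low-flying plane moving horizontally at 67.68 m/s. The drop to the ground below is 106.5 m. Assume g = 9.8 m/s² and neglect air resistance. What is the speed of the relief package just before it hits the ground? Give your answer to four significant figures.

81.66 m/s

Fall time: t = √(2 × 106.5 / 9.8) = 4.6620 s.
At impact: v_x = 67.68 m/s (unchanged), v_y = g t = 9.8 × 4.6620 = 45.688 m/s.
Speed = √(v_x² + v_y²) = √(4580.6 + 2087.4) = 81.66 m/s.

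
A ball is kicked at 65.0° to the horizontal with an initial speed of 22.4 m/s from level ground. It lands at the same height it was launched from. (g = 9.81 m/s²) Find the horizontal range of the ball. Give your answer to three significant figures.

For level ground, R = v₀² sin(2θ) / g.
sin(2 × 65.0°) = sin 130.0° = 0.7660.
R = (22.4)² × 0.7660 / 9.81 = 39.2 m.

39.2 m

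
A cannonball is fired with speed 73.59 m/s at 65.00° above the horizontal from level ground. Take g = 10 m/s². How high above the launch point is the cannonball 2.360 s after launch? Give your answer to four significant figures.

v_y0 = 73.59 sin 65.00° = 66.695 m/s.
y(t) = v_y0 t − ½ g t² = 66.695×2.360 − 5.000×2.360² = 129.6 m.

129.6 m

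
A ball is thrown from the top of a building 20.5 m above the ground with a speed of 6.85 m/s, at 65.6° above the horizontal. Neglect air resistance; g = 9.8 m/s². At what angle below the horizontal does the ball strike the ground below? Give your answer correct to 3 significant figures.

v_x = 6.85 cos 65.6° = 2.830 m/s.
At impact |v_y| = √(v_y0² + 2 g h) = √(6.238² + 2×9.8×20.5) = 20.99 m/s.
Angle below horizontal = arctan(|v_y| / v_x) = arctan(20.99 / 2.830) = 82.3°.

82.3°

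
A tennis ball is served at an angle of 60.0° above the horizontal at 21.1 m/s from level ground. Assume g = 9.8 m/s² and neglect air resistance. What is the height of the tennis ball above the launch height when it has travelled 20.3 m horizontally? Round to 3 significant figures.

v_x = 21.1 cos 60.0° = 10.55 m/s, v_y0 = 21.1 sin 60.0° = 18.27 m/s.
Time to reach x = 20.3 m: t = x / v_x = 20.3 / 10.55 = 1.924 s.
y = v_y0 t − ½ g t² = 18.27×1.924 − 4.900×1.924² = 17.0 m.

17.0 m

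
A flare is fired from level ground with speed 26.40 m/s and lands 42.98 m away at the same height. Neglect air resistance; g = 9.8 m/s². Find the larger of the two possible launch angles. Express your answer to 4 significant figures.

71.41°

Level-ground range: R = v₀² sin(2θ)/g ⇒ sin 2θ = R g / v₀² = 42.98×9.8/26.40² = 0.6043.
2θ = arcsin(0.6043) = 37.178° or 180° − 37.178° = 142.822°.
So θ = 18.59° or θ = 71.41°.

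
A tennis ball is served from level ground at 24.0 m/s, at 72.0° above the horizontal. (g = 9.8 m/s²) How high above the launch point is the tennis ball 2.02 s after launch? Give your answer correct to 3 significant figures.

v_y0 = 24.0 sin 72.0° = 22.83 m/s.
y(t) = v_y0 t − ½ g t² = 22.83×2.02 − 4.900×2.02² = 26.1 m.

26.1 m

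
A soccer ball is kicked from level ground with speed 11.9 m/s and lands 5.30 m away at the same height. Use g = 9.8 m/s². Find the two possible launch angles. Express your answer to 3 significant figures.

Level-ground range: R = v₀² sin(2θ)/g ⇒ sin 2θ = R g / v₀² = 5.30×9.8/11.9² = 0.3668.
2θ = arcsin(0.3668) = 21.52° or 180° − 21.52° = 158.48°.
So θ = 10.8° or θ = 79.2°.

10.8° and 79.2°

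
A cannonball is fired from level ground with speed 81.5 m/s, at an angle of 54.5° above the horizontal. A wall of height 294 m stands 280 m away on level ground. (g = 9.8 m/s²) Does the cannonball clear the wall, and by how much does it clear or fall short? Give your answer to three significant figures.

No — it falls 73.0 m short of clearing the wall.

v_x = 81.5 cos 54.5° = 47.33 m/s; v_y0 = 81.5 sin 54.5° = 66.35 m/s.
Time to reach the wall: t = 280 / 47.33 = 5.916 s.
Height at that point: y = 66.35×5.916 − 4.900×5.916² = 221.0 m.
That is 294 − 221.0 = 73.0 m below the top of the wall, so the cannonball does not clear it.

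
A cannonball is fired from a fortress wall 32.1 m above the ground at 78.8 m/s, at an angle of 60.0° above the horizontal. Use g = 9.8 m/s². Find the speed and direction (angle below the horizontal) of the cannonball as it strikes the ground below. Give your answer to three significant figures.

v_x = 78.8 cos 60.0° = 39.40 m/s (constant).
|v_y| at impact = √((68.24)² + 2×9.8×32.1) = 72.70 m/s.
Speed = √(39.40² + 72.70²) = 82.7 m/s; angle = arctan(72.70/39.40) = 61.5° below horizontal.

82.7 m/s at 61.5° below the horizontal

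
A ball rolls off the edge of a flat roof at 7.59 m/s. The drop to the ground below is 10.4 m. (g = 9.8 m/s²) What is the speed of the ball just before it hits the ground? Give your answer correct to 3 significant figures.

Fall time: t = √(2 × 10.4 / 9.8) = 1.457 s.
At impact: v_x = 7.59 m/s (unchanged), v_y = g t = 9.8 × 1.457 = 14.28 m/s.
Speed = √(v_x² + v_y²) = √(57.61 + 203.9) = 16.2 m/s.

16.2 m/s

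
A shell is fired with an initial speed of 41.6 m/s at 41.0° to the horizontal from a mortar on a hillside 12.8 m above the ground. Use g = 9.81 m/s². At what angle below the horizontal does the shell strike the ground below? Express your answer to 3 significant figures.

45.1°

v_x = 41.6 cos 41.0° = 31.40 m/s.
At impact |v_y| = √(v_y0² + 2 g h) = √(27.29² + 2×9.81×12.8) = 31.56 m/s.
Angle below horizontal = arctan(|v_y| / v_x) = arctan(31.56 / 31.40) = 45.1°.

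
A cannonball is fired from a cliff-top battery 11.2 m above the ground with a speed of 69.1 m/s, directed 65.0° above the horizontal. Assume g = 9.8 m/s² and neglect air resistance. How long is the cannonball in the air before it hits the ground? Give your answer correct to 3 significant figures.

13.0 s

Vertical component: v_y = 69.1 sin 65.0° = 62.63 m/s.
Taking up as positive with launch at y = 11.2 m, landing at y = 0: 0 = 11.2 + 62.63 t − ½(9.8) t².
Solving 4.900 t² − 62.63 t − 11.2 = 0 gives t = [62.63 + √(62.63² + 4·4.900·11.2)] / 9.800 = 13.0 s.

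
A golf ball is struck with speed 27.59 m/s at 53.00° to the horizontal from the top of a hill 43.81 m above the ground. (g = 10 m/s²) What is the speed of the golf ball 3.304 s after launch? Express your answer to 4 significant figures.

19.92 m/s

v_x = 27.59 cos 53.00° = 16.604 m/s (constant).
v_y(t) = 27.59 sin 53.00° − g t = 22.034 − 10 × 3.304 = -11.006 m/s.
Speed = √(v_x² + v_y²) = √(275.69 + 121.13) = 19.92 m/s.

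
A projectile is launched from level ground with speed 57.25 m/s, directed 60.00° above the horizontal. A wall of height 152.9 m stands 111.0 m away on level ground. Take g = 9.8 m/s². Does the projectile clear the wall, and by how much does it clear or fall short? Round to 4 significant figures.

v_x = 57.25 cos 60.00° = 28.625 m/s; v_y0 = 57.25 sin 60.00° = 49.580 m/s.
Time to reach the wall: t = 111.0 / 28.625 = 3.8777 s.
Height at that point: y = 49.580×3.8777 − 4.900×3.8777² = 118.58 m.
That is 152.9 − 118.58 = 34.32 m below the top of the wall, so the projectile does not clear it.

No — it falls 34.32 m short of clearing the wall.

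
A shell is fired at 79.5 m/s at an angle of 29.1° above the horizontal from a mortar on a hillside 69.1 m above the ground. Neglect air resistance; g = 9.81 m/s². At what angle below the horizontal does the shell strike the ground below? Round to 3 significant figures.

37.5°

v_x = 79.5 cos 29.1° = 69.46 m/s.
At impact |v_y| = √(v_y0² + 2 g h) = √(38.66² + 2×9.81×69.1) = 53.39 m/s.
Angle below horizontal = arctan(|v_y| / v_x) = arctan(53.39 / 69.46) = 37.5°.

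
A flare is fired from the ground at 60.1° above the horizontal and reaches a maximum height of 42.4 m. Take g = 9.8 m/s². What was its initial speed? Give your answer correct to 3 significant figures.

33.3 m/s

At maximum height v_y = 0, so (v₀ sin θ)² = 2 g H.
v₀ sin 60.1° = √(2 × 9.8 × 42.4) = 28.83 m/s.
v₀ = 28.83 / sin 60.1° = 28.83 / 0.8669 = 33.3 m/s.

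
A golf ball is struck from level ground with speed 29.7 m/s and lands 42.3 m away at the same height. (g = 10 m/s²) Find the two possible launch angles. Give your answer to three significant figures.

Level-ground range: R = v₀² sin(2θ)/g ⇒ sin 2θ = R g / v₀² = 42.3×10/29.7² = 0.4795.
2θ = arcsin(0.4795) = 28.65° or 180° − 28.65° = 151.35°.
So θ = 14.3° or θ = 75.7°.

14.3° and 75.7°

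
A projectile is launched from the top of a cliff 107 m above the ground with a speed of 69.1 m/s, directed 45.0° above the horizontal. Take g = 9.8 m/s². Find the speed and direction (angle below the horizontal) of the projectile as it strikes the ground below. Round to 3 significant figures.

82.9 m/s at 53.9° below the horizontal

v_x = 69.1 cos 45.0° = 48.86 m/s (constant).
|v_y| at impact = √((48.86)² + 2×9.8×107) = 66.97 m/s.
Speed = √(48.86² + 66.97²) = 82.9 m/s; angle = arctan(66.97/48.86) = 53.9° below horizontal.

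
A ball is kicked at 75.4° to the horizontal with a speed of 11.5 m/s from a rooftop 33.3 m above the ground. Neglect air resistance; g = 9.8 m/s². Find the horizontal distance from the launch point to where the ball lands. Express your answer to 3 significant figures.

11.5 m

Components: v_x = 11.5 cos 75.4° = 2.899 m/s, v_y = 11.5 sin 75.4° = 11.13 m/s.
Vertical: 0 = 33.3 + 11.13 t − ½(9.8) t² ⇒ 4.900 t² − 11.13 t − 33.3 = 0.
t = [11.13 + √(123.9 + 652.7)] / 9.800 = 3.979 s.
Horizontal: R = v_x · t = 2.899 × 3.979 = 11.5 m.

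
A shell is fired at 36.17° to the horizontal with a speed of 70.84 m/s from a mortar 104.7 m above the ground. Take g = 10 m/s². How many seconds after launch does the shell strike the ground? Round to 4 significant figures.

Vertical component: v_y = 70.84 sin 36.17° = 41.809 m/s.
Taking up as positive with launch at y = 104.7 m, landing at y = 0: 0 = 104.7 + 41.809 t − ½(10) t².
Solving 5.000 t² − 41.809 t − 104.7 = 0 gives t = [41.809 + √(41.809² + 4·5.000·104.7)] / 10.00 = 10.38 s.

10.38 s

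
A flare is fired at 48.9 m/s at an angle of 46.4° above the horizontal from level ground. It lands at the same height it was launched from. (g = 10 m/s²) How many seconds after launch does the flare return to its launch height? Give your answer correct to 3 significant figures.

7.08 s

Vertical component: v_y = 48.9 sin 46.4° = 35.41 m/s.
For a projectile landing at launch height, time of flight is t = 2 v_y / g = 2 × 35.41 / 10 = 7.08 s.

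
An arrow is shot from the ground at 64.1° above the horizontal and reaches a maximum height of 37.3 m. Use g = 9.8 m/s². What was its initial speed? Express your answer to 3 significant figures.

30.1 m/s

At maximum height v_y = 0, so (v₀ sin θ)² = 2 g H.
v₀ sin 64.1° = √(2 × 9.8 × 37.3) = 27.04 m/s.
v₀ = 27.04 / sin 64.1° = 27.04 / 0.8996 = 30.1 m/s.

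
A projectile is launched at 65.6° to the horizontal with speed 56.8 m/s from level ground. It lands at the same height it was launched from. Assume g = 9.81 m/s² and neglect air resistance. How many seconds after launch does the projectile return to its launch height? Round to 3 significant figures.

10.5 s

Vertical component: v_y = 56.8 sin 65.6° = 51.73 m/s.
For a projectile landing at launch height, time of flight is t = 2 v_y / g = 2 × 51.73 / 9.81 = 10.5 s.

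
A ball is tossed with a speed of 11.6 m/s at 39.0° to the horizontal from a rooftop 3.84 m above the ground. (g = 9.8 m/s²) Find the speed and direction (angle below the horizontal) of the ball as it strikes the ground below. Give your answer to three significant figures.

14.5 m/s at 51.5° below the horizontal

v_x = 11.6 cos 39.0° = 9.015 m/s (constant).
|v_y| at impact = √((7.300)² + 2×9.8×3.84) = 11.34 m/s.
Speed = √(9.015² + 11.34²) = 14.5 m/s; angle = arctan(11.34/9.015) = 51.5° below horizontal.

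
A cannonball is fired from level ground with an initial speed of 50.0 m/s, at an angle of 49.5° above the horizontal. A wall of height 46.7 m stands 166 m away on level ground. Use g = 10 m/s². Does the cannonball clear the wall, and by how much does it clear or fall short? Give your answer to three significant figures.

Yes — it clears the wall by 17.0 m.

v_x = 50.0 cos 49.5° = 32.47 m/s; v_y0 = 50.0 sin 49.5° = 38.02 m/s.
Time to reach the wall: t = 166 / 32.47 = 5.112 s.
Height at that point: y = 38.02×5.112 − 5.000×5.112² = 63.70 m.
That is 63.70 − 46.7 = 17.0 m above the top of the wall, so the cannonball clears it.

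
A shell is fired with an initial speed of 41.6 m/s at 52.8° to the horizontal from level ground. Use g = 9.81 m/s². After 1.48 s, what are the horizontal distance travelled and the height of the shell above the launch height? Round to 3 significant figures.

v_x = 41.6 cos 52.8° = 25.15 m/s; v_y0 = 41.6 sin 52.8° = 33.14 m/s.
x = v_x t = 25.15 × 1.48 = 37.2 m.
y = v_y0 t − ½ g t² = 33.14×1.48 − 4.905×1.48² = 38.3 m.

x = 37.2 m, y = 38.3 m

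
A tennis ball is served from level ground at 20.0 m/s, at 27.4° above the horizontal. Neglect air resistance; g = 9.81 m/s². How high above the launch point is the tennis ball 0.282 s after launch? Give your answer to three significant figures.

v_y0 = 20.0 sin 27.4° = 9.204 m/s.
y(t) = v_y0 t − ½ g t² = 9.204×0.282 − 4.905×0.282² = 2.21 m.

2.21 m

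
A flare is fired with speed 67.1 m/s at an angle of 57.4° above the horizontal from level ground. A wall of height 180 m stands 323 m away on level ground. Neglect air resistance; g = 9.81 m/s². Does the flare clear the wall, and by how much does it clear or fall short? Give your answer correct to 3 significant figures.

No — it falls 66.5 m short of clearing the wall.

v_x = 67.1 cos 57.4° = 36.15 m/s; v_y0 = 67.1 sin 57.4° = 56.53 m/s.
Time to reach the wall: t = 323 / 36.15 = 8.935 s.
Height at that point: y = 56.53×8.935 − 4.905×8.935² = 113.5 m.
That is 180 − 113.5 = 66.5 m below the top of the wall, so the flare does not clear it.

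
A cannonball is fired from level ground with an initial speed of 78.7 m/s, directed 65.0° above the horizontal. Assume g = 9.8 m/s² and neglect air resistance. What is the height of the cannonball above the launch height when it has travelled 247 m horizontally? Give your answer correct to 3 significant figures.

259 m

v_x = 78.7 cos 65.0° = 33.26 m/s, v_y0 = 78.7 sin 65.0° = 71.33 m/s.
Time to reach x = 247 m: t = x / v_x = 247 / 33.26 = 7.426 s.
y = v_y0 t − ½ g t² = 71.33×7.426 − 4.900×7.426² = 259 m.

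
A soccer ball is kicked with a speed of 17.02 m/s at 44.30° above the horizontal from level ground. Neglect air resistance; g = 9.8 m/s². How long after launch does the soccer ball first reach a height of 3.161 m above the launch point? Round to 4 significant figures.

v_y0 = 17.02 sin 44.30° = 11.887 m/s.
Set y = v_y0 t − ½ g t² = 3.161: 4.900 t² − 11.887 t + 3.161 = 0.
t = [11.887 ± √(141.30 − 61.956)] / 9.8 = (11.887 ± 8.9075) / 9.8, giving t = 0.3040 s or t = 2.122 s.
The soccer ball is on the way up at the first time, so t = 0.3040 s.

0.3040 s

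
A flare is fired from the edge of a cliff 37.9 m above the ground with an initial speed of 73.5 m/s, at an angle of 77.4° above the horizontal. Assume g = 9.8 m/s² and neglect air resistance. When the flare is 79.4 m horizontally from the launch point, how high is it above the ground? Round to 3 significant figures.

273 m

v_x = 73.5 cos 77.4° = 16.03 m/s, v_y0 = 73.5 sin 77.4° = 71.73 m/s.
Time to reach x = 79.4 m: t = x / v_x = 79.4 / 16.03 = 4.953 s.
y = 37.9 + v_y0 t − ½ g t² = 37.9 + 71.73×4.953 − 4.900×4.953² = 273 m.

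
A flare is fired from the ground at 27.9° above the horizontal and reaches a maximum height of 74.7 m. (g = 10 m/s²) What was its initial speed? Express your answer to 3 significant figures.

At maximum height v_y = 0, so (v₀ sin θ)² = 2 g H.
v₀ sin 27.9° = √(2 × 10 × 74.7) = 38.65 m/s.
v₀ = 38.65 / sin 27.9° = 38.65 / 0.4679 = 82.6 m/s.

82.6 m/s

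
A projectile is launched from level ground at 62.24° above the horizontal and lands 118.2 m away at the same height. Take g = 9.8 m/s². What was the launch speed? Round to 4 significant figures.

37.49 m/s

On level ground, R = v₀² sin(2θ) / g, so v₀ = √(R g / sin 2θ).
sin(2 × 62.24°) = 0.8243.
v₀ = √(118.2 × 9.8 / 0.8243) = √1405.3 = 37.49 m/s.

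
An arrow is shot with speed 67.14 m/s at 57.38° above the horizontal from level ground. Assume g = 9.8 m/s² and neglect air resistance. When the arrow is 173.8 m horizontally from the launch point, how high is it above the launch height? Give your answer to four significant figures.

158.6 m

v_x = 67.14 cos 57.38° = 36.193 m/s, v_y0 = 67.14 sin 57.38° = 56.550 m/s.
Time to reach x = 173.8 m: t = x / v_x = 173.8 / 36.193 = 4.8020 s.
y = v_y0 t − ½ g t² = 56.550×4.8020 − 4.900×4.8020² = 158.6 m.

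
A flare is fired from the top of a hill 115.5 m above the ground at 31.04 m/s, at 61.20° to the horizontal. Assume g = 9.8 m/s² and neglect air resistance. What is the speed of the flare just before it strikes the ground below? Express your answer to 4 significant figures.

56.81 m/s

v_x = 31.04 cos 61.20° = 14.954 m/s is unchanged throughout.
For the vertical component, v_y² = v_y0² + 2 g h = (27.201)² + 2×9.8×115.5 = 3003.7, so |v_y| = 54.806 m/s.
Impact speed = √(v_x² + v_y²) = √(223.62 + 3003.7) = 56.81 m/s.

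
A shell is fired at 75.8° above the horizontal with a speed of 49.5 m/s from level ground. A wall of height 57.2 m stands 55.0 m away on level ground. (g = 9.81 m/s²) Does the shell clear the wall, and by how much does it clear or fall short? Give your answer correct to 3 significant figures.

v_x = 49.5 cos 75.8° = 12.14 m/s; v_y0 = 49.5 sin 75.8° = 47.99 m/s.
Time to reach the wall: t = 55.0 / 12.14 = 4.530 s.
Height at that point: y = 47.99×4.530 − 4.905×4.530² = 116.7 m.
That is 116.7 − 57.2 = 59.5 m above the top of the wall, so the shell clears it.

Yes — it clears the wall by 59.5 m.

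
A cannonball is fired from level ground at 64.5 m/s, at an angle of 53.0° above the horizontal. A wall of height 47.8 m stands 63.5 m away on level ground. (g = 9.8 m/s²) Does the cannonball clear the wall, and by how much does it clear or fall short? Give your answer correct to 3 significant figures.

Yes — it clears the wall by 23.4 m.

v_x = 64.5 cos 53.0° = 38.82 m/s; v_y0 = 64.5 sin 53.0° = 51.51 m/s.
Time to reach the wall: t = 63.5 / 38.82 = 1.636 s.
Height at that point: y = 51.51×1.636 − 4.900×1.636² = 71.16 m.
That is 71.16 − 47.8 = 23.4 m above the top of the wall, so the cannonball clears it.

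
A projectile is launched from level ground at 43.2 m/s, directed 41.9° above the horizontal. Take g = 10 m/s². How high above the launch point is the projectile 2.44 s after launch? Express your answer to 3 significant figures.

v_y0 = 43.2 sin 41.9° = 28.85 m/s.
y(t) = v_y0 t − ½ g t² = 28.85×2.44 − 5.000×2.44² = 40.6 m.

40.6 m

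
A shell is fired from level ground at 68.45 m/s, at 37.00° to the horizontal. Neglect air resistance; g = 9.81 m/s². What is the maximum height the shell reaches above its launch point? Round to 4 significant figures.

Vertical component of launch velocity: v_y = 68.45 sin 37.00° = 41.194 m/s.
At the highest point the vertical velocity is zero, so v_y² = 2 g h_max.
h_max = (41.194)² / (2 × 9.81) = 1696.9 / 19.62 = 86.49 m.

86.49 m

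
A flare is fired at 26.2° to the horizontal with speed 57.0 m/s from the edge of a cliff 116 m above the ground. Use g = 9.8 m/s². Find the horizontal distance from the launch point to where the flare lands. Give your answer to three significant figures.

413 m

Components: v_x = 57.0 cos 26.2° = 51.14 m/s, v_y = 57.0 sin 26.2° = 25.17 m/s.
Vertical: 0 = 116 + 25.17 t − ½(9.8) t² ⇒ 4.900 t² − 25.17 t − 116 = 0.
t = [25.17 + √(633.5 + 2274)] / 9.800 = 8.071 s.
Horizontal: R = v_x · t = 51.14 × 8.071 = 413 m.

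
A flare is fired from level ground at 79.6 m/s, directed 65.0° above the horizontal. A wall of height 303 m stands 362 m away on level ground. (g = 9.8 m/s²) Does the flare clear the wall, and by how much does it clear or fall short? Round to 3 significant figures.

No — it falls 94.1 m short of clearing the wall.

v_x = 79.6 cos 65.0° = 33.64 m/s; v_y0 = 79.6 sin 65.0° = 72.14 m/s.
Time to reach the wall: t = 362 / 33.64 = 10.76 s.
Height at that point: y = 72.14×10.76 − 4.900×10.76² = 208.9 m.
That is 303 − 208.9 = 94.1 m below the top of the wall, so the flare does not clear it.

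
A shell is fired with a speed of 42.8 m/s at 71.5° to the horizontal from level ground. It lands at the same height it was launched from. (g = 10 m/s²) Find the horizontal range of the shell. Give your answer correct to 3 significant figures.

110 m

Components: v_x = 42.8 cos 71.5° = 13.58 m/s, v_y = 42.8 sin 71.5° = 40.59 m/s.
Time of flight (same landing height): t = 2 v_y / g = 2 × 40.59 / 10 = 8.118 s.
Range: R = v_x · t = 13.58 × 8.118 = 110 m.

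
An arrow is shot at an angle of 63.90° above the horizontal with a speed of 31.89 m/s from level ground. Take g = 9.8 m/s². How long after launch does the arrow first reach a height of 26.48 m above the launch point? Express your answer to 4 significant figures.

1.152 s

v_y0 = 31.89 sin 63.90° = 28.638 m/s.
Set y = v_y0 t − ½ g t² = 26.48: 4.900 t² − 28.638 t + 26.48 = 0.
t = [28.638 ± √(820.14 − 519.01)] / 9.8 = (28.638 ± 17.353) / 9.8, giving t = 1.152 s or t = 4.693 s.
The arrow is on the way up at the first time, so t = 1.152 s.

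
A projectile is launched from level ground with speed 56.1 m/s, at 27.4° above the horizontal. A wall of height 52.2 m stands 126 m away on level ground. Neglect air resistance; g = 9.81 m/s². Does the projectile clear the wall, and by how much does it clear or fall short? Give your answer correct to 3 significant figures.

v_x = 56.1 cos 27.4° = 49.81 m/s; v_y0 = 56.1 sin 27.4° = 25.82 m/s.
Time to reach the wall: t = 126 / 49.81 = 2.530 s.
Height at that point: y = 25.82×2.530 − 4.905×2.530² = 33.93 m.
That is 52.2 − 33.93 = 18.3 m below the top of the wall, so the projectile does not clear it.

No — it falls 18.3 m short of clearing the wall.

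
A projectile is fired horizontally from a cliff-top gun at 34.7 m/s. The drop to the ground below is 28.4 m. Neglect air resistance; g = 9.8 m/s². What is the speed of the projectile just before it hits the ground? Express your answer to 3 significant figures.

42.0 m/s

Fall time: t = √(2 × 28.4 / 9.8) = 2.407 s.
At impact: v_x = 34.7 m/s (unchanged), v_y = g t = 9.8 × 2.407 = 23.59 m/s.
Speed = √(v_x² + v_y²) = √(1204 + 556.5) = 42.0 m/s.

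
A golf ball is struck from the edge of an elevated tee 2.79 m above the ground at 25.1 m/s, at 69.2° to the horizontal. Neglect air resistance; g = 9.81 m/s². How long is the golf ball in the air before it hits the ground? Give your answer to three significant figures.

4.90 s

Vertical component: v_y = 25.1 sin 69.2° = 23.46 m/s.
Taking up as positive with launch at y = 2.79 m, landing at y = 0: 0 = 2.79 + 23.46 t − ½(9.81) t².
Solving 4.905 t² − 23.46 t − 2.79 = 0 gives t = [23.46 + √(23.46² + 4·4.905·2.79)] / 9.810 = 4.90 s.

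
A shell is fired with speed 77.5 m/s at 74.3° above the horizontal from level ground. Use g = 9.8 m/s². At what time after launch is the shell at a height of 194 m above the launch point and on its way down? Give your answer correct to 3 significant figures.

11.9 s

v_y0 = 77.5 sin 74.3° = 74.61 m/s.
Set y = v_y0 t − ½ g t² = 194: 4.900 t² − 74.61 t + 194 = 0.
t = [74.61 ± √(5567 − 3802)] / 9.8 = (74.61 ± 42.01) / 9.8, giving t = 3.33 s or t = 11.9 s.
On the way down corresponds to the larger root: t = 11.9 s.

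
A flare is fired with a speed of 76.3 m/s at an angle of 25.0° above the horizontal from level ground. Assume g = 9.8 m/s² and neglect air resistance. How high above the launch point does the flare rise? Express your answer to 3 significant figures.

Vertical component of launch velocity: v_y = 76.3 sin 25.0° = 32.25 m/s.
At the highest point the vertical velocity is zero, so v_y² = 2 g h_max.
h_max = (32.25)² / (2 × 9.8) = 1040 / 19.60 = 53.1 m.

53.1 m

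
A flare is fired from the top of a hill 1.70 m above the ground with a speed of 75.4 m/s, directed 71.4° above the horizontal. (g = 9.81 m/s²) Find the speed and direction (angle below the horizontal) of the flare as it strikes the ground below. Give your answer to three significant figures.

v_x = 75.4 cos 71.4° = 24.05 m/s (constant).
|v_y| at impact = √((71.46)² + 2×9.81×1.70) = 71.69 m/s.
Speed = √(24.05² + 71.69²) = 75.6 m/s; angle = arctan(71.69/24.05) = 71.5° below horizontal.

75.6 m/s at 71.5° below the horizontal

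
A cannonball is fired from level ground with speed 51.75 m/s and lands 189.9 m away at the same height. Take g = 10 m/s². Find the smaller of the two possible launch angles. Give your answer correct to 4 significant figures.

22.58°

Level-ground range: R = v₀² sin(2θ)/g ⇒ sin 2θ = R g / v₀² = 189.9×10/51.75² = 0.7091.
2θ = arcsin(0.7091) = 45.162° or 180° − 45.162° = 134.838°.
So θ = 22.58° or θ = 67.42°.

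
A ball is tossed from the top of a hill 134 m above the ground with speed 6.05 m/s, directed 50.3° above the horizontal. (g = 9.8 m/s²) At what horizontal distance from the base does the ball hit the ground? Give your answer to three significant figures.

Components: v_x = 6.05 cos 50.3° = 3.865 m/s, v_y = 6.05 sin 50.3° = 4.655 m/s.
Vertical: 0 = 134 + 4.655 t − ½(9.8) t² ⇒ 4.900 t² − 4.655 t − 134 = 0.
t = [4.655 + √(21.67 + 2626)] / 9.800 = 5.726 s.
Horizontal: R = v_x · t = 3.865 × 5.726 = 22.1 m.

22.1 m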